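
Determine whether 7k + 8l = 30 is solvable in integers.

Step 1: Compute gcd(7, 8).
gcd(7, 8) = 1

Step 2: Check divisibility.
Does 1 divide 30? 30 = 1 x 30, so yes.

By the theorem on linear Diophantine equations, 7k + 8l = 30 has integer solutions if and only if gcd(7, 8) divides 30. Since 1 | 30, solutions exist.

Yes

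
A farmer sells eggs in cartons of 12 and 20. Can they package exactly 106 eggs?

We need non-negative a, b with 12a + 20b = 106.
gcd(12, 20) = 4, and 4 does not divide 106.
No integer solutions exist.

No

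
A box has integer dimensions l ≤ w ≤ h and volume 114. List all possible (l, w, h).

Iterate l from 1 to ⌊114^(1/3)⌋. For each l dividing 114, iterate w ≥ l with w dividing 114/l, and set h = 114/(l·w).
Triples found (5): (1×1×114), (1×2×57), (1×3×38), (1×6×19), (2×3×19)

(1×1×114), (1×2×57), (1×3×38), (1×6×19), (2×3×19)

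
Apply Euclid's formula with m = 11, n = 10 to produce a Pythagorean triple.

a = m² - n² = 11² - 10² = 121 - 100 = 21
b = 2mn = 2·11·10 = 220
c = m² + n² = 121 + 100 = 221
Verify: 21² + 220² = 441 + 48400 = 48841 = 221² ✓

(21, 220, 221)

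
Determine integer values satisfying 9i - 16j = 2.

Step 1: Check solvability.
gcd(9, 16) = 1
Since 1 divides 2, solutions exist.

Step 2: Apply extended Euclidean algorithm to find gcd.
We find integers such that 9*x0 + 16*y0 = 1

Step 3: Scale the particular solution.
Multiply by 2/1 = 2:
i = -14, j = -8

Step 4: Verify.
9*(-14) - 16*(-8) = 2 = 2 ✓

i = -14, j = -8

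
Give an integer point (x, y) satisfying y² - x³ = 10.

Try small integer x values and check whether x³ + 10 is a perfect square.
x = -1: x³ + 10 = -1³ + 10 = -1 + 10 = 9
Is 9 a perfect square? 3² = 9 ✓
So (x, y) = (-1, -3) is a solution.

x = -1, y = -3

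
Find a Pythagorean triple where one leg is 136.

We need the other leg and hypotenuse such that 136² + x² = c².
Take x = 273, c = 305: 136² + 273² = 18496 + 74529 = 93025 = 305² ✓
Triple: (273, 136, 305)

(273, 136, 305)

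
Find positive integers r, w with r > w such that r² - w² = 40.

Factor: r² - w² = (r+w)(r-w) = 40.
We need two factors of 40 with the same parity.
Use r+w = 20 and r-w = 2 (product 20·2 = 40).
Adding: 2r = 22, so r = 11.
Subtracting: 2w = 18, so w = 9.
Check: 11² - 9² = 121 - 81 = 40 ✓

r = 11, w = 9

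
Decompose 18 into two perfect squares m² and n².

We need to find integers m, n > 0 such that m² + n² = 18.
Trying m = 3: n² = 18 - 3² = 18 - 9 = 9
n = 3
Check: 3² + 3² = 9 + 9 = 18 ✓

18 = 3² + 3²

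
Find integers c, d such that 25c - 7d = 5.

Step 1: Check solvability.
gcd(25, 7) = 1
Since 1 divides 5, solutions exist.

Step 2: Apply extended Euclidean algorithm to find gcd.
We find integers such that 25*x0 + 7*y0 = 1

Step 3: Scale the particular solution.
Multiply by 5/1 = 5:
c = 10, d = 35

Step 4: Verify.
25*(10) - 7*(35) = 5 = 5 ✓

c = 10, d = 35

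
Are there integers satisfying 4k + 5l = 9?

Step 1: Compute gcd(4, 5).
gcd(4, 5) = 1

Step 2: Check divisibility.
Does 1 divide 9? 9 = 1 x 9, so yes.

By the theorem on linear Diophantine equations, 4k + 5l = 9 has integer solutions if and only if gcd(4, 5) divides 9. Since 1 | 9, solutions exist.

Yes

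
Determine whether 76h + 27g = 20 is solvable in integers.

Step 1: Compute gcd(76, 27).
gcd(76, 27) = 1

Step 2: Check divisibility.
Does 1 divide 20? 20 = 1 x 20, so yes.

By the theorem on linear Diophantine equations, 76h + 27g = 20 has integer solutions if and only if gcd(76, 27) divides 20. Since 1 | 20, solutions exist.

Yes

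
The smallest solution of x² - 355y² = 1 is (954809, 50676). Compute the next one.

Solutions to x² - Dy² = 1 are generated by powers of (x₀ + y₀√D).
The next solution satisfies x₁ + y₁√355 = (x₀ + y₀√355)², giving:
x₁ = x₀² + 355y₀² = 954809² + 355·50676² = 911660226481 + 911660226480 = 1823320452961
y₁ = 2x₀y₀ = 2·954809·50676 = 96771801768

Verify: 1823320452961² - 355·96771801768² = 3324497474185906213667521 - 3324497474185906213667520 = 1 ✓

x = 1823320452961, y = 96771801768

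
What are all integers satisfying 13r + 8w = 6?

Step 1: Compute gcd(13, 8) = 1.
Since 1 divides 6, solutions exist.

Step 2: Find a particular solution using extended Euclidean algorithm.
We get r₀ = -18, w₀ = 30.
Check: 13*-18 + 8*30 = 6 = 6 ✓

Step 3: Write the general solution.
r = -18 + (8/1)t = -18 + 8t
w = 30 - (13/1)t = 30 - 13t
for any integer t.

r = -18 + 8t, w = 30 - 13t for integer t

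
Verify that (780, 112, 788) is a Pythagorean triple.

Compute a² + b² = 780² + 112² = 608400 + 12544 = 620944
Compute c² = 788² = 620944
Since 620944 = 620944, confirmed.

Yes, it is a Pythagorean triple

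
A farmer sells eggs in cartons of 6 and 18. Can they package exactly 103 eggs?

We need non-negative a, b with 6a + 18b = 103.
gcd(6, 18) = 6, and 6 does not divide 103.
No integer solutions exist.

No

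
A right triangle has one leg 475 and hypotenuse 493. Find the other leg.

b² = c² - a² = 243049 - 225625 = 17424
b = 132

132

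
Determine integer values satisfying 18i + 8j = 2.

Step 1: Check solvability.
gcd(18, 8) = 2
Since 2 divides 2, solutions exist.

Step 2: Apply extended Euclidean algorithm to find gcd.
We find integers such that 18*x0 + 8*y0 = 2

Step 3: Scale the particular solution.
Multiply by 2/2 = 1:
i = 1, j = -2

Step 4: Verify.
18*(1) + 8*(-2) = 2 = 2 ✓

i = 1, j = -2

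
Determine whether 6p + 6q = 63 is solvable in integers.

Step 1: Compute gcd(6, 6).
gcd(6, 6) = 6

Step 2: Check divisibility.
Does 6 divide 63? 63 = 6 x 10 + 3, so no.

By the theorem on linear Diophantine equations, 6p + 6q = 63 has integer solutions if and only if gcd(6, 6) divides 63. Since 6 does not divide 63, no solutions exist.

No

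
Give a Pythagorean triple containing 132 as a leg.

We need the other leg and hypotenuse such that 132² + x² = c².
Take x = 475, c = 493: 132² + 475² = 17424 + 225625 = 243049 = 493² ✓
Triple: (475, 132, 493)

(475, 132, 493)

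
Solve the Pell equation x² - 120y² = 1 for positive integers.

We seek the smallest positive integers (x, y) with x² - 120y² = 1, i.e., x² = 120y² + 1.
Try successive y values:
y = 1: x² = 120·1² + 1 = 121, x = 11 ✓

Verify: 11² - 120·1² = 121 - 120 = 1 ✓

x = 11, y = 1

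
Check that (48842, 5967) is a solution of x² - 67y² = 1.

Compute x² = 48842² = 2385540964
Compute 67y² = 67·5967² = 67·35605089 = 2385540963
x² - 67y² = 2385540964 - 2385540963 = 1
Since this equals 1, (48842, 5967) is a solution.

Yes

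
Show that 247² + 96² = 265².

Compute a² + b²:
247² + 96² = 61009 + 9216 = 70225
Compute c²:
265² = 70225
Since 70225 = 70225, it is a Pythagorean triple.

Yes, it is a Pythagorean triple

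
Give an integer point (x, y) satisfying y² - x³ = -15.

Try small integer x values and check whether x³ - 15 is a perfect square.
x = 4: x³ - 15 = 4³ - 15 = 64 - 15 = 49
Is 49 a perfect square? 7² = 49 ✓
So (x, y) = (4, 7) is a solution.

x = 4, y = 7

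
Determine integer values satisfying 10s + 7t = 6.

Step 1: Check solvability.
gcd(10, 7) = 1
Since 1 divides 6, solutions exist.

Step 2: Apply extended Euclidean algorithm to find gcd.
We find integers such that 10*x0 + 7*y0 = 1

Step 3: Scale the particular solution.
Multiply by 6/1 = 6:
s = -12, t = 18

Step 4: Verify.
10*(-12) + 7*(18) = 6 = 6 ✓

s = -12, t = 18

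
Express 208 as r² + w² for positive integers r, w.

We need to find integers r, w > 0 such that r² + w² = 208.
Trying r = 8: w² = 208 - 8² = 208 - 64 = 144
w = 12
Check: 8² + 12² = 64 + 144 = 208 ✓

208 = 8² + 12²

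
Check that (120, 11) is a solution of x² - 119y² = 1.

Compute x² = 120² = 14400
Compute 119y² = 119·11² = 119·121 = 14399
x² - 119y² = 14400 - 14399 = 1
Since this equals 1, (120, 11) is a solution.

Yes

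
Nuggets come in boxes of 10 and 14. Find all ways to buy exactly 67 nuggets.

We need non-negative integers (x, y) with 10x + 14y = 67.
For each x in 0..6, check if 67 - 10x is a non-negative multiple of 14.
No x yields an integer y ≥ 0.

No solution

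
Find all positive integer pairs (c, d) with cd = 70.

The positive divisors of 70 are: 1, 2, 5, 7, 10, 14, 35, 70.
Each divisor d gives the pair (d, 70/d):
(1, 70), (2, 35), (5, 14), (7, 10), (10, 7), (14, 5), (35, 2), (70, 1)

(1, 70), (2, 35), (5, 14), (7, 10), (10, 7), (14, 5), (35, 2), (70, 1)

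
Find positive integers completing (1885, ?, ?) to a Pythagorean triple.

We need the other leg and hypotenuse such that 1885² + x² = c².
Take x = 1680, c = 2525: 1885² + 1680² = 3553225 + 2822400 = 6375625 = 2525² ✓
Triple: (1885, 1680, 2525)

(1885, 1680, 2525)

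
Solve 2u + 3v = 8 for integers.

Step 1: Check solvability.
gcd(2, 3) = 1
Since 1 divides 8, solutions exist.

Step 2: Apply extended Euclidean algorithm to find gcd.
We find integers such that 2*x0 + 3*y0 = 1

Step 3: Scale the particular solution.
Multiply by 8/1 = 8:
u = -8, v = 8

Step 4: Verify.
2*(-8) + 3*(8) = 8 = 8 ✓

u = -8, v = 8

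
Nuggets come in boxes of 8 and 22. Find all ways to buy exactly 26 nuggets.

We need non-negative integers (x, y) with 8x + 22y = 26.
For each x in 0..3, check if 26 - 8x is a non-negative multiple of 22.
No x yields an integer y ≥ 0.

No solution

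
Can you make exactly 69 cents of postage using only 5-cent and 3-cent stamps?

We need non-negative x, y with 5x + 3y = 69.
gcd(5, 3) = 1 divides 69, so integer solutions exist.
Search for a non-negative one: x = 0 gives 3y = 69 - 0 = 69, so y = 23.
Check: 5·0 + 3·23 = 69 ✓

Yes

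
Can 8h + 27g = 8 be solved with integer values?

Step 1: Compute gcd(8, 27).
gcd(8, 27) = 1

Step 2: Check divisibility.
Does 1 divide 8? 8 = 1 x 8, so yes.

By the theorem on linear Diophantine equations, 8h + 27g = 8 has integer solutions if and only if gcd(8, 27) divides 8. Since 1 | 8, solutions exist.

Yes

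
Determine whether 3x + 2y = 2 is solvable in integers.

Step 1: Compute gcd(3, 2).
gcd(3, 2) = 1

Step 2: Check divisibility.
Does 1 divide 2? 2 = 1 x 2, so yes.

By the theorem on linear Diophantine equations, 3x + 2y = 2 has integer solutions if and only if gcd(3, 2) divides 2. Since 1 | 2, solutions exist.

Yes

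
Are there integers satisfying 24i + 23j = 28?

Step 1: Compute gcd(24, 23).
gcd(24, 23) = 1

Step 2: Check divisibility.
Does 1 divide 28? 28 = 1 x 28, so yes.

By the theorem on linear Diophantine equations, 24i + 23j = 28 has integer solutions if and only if gcd(24, 23) divides 28. Since 1 | 28, solutions exist.

Yes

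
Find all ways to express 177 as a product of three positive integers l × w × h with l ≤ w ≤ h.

Iterate l from 1 to ⌊177^(1/3)⌋. For each l dividing 177, iterate w ≥ l with w dividing 177/l, and set h = 177/(l·w).
Triples found (2): (1×1×177), (1×3×59)

(1×1×177), (1×3×59)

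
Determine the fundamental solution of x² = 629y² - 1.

We need x² = 629y² - 1. Try successive y:
y = 1: x² = 629·1² - 1 = 628, not a perfect square
y = 2: x² = 629·2² - 1 = 2515, not a perfect square
y = 3: x² = 629·3² - 1 = 5660, not a perfect square
...
y = 313: x² = 629·313² - 1 = 61622500 = 7850² ✓
Check: 7850² - 629·313² = 61622500 - 61622501 = -1 ✓

x = 7850, y = 313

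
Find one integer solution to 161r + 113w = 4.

Step 1: Check solvability.
gcd(161, 113) = 1
Since 1 divides 4, solutions exist.

Step 2: Apply extended Euclidean algorithm to find gcd.
We find integers such that 161*x0 + 113*y0 = 1

Step 3: Scale the particular solution.
Multiply by 4/1 = 4:
r = -160, w = 228

Step 4: Verify.
161*(-160) + 113*(228) = 4 = 4 ✓

r = -160, w = 228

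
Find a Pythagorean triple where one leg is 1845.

We need the other leg and hypotenuse such that 1845² + x² = c².
Take x = 4000, c = 4405: 1845² + 4000² = 3404025 + 16000000 = 19404025 = 4405² ✓
Triple: (1845, 4000, 4405)

(1845, 4000, 4405)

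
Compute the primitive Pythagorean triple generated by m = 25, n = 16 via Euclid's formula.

a = m² - n² = 625 - 256 = 369
b = 2mn = 2·25·16 = 800
c = m² + n² = 625 + 256 = 881
Verify: 369² + 800² = 136161 + 640000 = 776161 = 881² ✓

(369, 800, 881)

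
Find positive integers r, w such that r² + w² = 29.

Search for r with 29 - r² a perfect square.
r = 2: 29 - 2² = 29 - 4 = 25 = 5² ✓
So r = 2, w = 5.

r = 2, w = 5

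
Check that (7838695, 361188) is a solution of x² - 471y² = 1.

Compute x² = 7838695² = 61445139303025
Compute 471y² = 471·361188² = 471·130456771344 = 61445139303024
x² - 471y² = 61445139303025 - 61445139303024 = 1
Since this equals 1, (7838695, 361188) is a solution.

Yes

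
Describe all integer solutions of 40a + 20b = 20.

Step 1: Compute gcd(40, 20) = 20.
Since 20 divides 20, solutions exist.

Step 2: Find a particular solution using extended Euclidean algorithm.
We get a₀ = 0, b₀ = 1.
Check: 40*0 + 20*1 = 20 = 20 ✓

Step 3: Write the general solution.
a = 0 + (20/20)t = 0 + 1t
b = 1 - (40/20)t = 1 - 2t
for any integer t.

a = 0 + 1t, b = 1 - 2t for integer t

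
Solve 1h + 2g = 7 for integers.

Step 1: Check solvability.
gcd(1, 2) = 1
Since 1 divides 7, solutions exist.

Step 2: Apply extended Euclidean algorithm to find gcd.
We find integers such that 1*x0 + 2*y0 = 1

Step 3: Scale the particular solution.
Multiply by 7/1 = 7:
h = 7, g = 0

Step 4: Verify.
1*(7) + 2*(0) = 7 = 7 ✓

h = 7, g = 0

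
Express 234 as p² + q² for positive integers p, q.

We need to find integers p, q > 0 such that p² + q² = 234.
Trying p = 3: q² = 234 - 3² = 234 - 9 = 225
q = 15
Check: 3² + 15² = 9 + 225 = 234 ✓

234 = 3² + 15²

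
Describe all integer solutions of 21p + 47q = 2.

Step 1: Compute gcd(21, 47) = 1.
Since 1 divides 2, solutions exist.

Step 2: Find a particular solution using extended Euclidean algorithm.
We get p₀ = 18, q₀ = -8.
Check: 21*18 + 47*-8 = 2 = 2 ✓

Step 3: Write the general solution.
p = 18 + (47/1)t = 18 + 47t
q = -8 - (21/1)t = -8 - 21t
for any integer t.

p = 18 + 47t, q = -8 - 21t for integer t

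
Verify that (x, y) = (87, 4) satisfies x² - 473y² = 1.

Compute x² = 87² = 7569
Compute 473y² = 473·4² = 473·16 = 7568
x² - 473y² = 7569 - 7568 = 1
Since this equals 1, (87, 4) is a solution.

Yes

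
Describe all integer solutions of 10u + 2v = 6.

Step 1: Compute gcd(10, 2) = 2.
Since 2 divides 6, solutions exist.

Step 2: Find a particular solution using extended Euclidean algorithm.
We get u₀ = 0, v₀ = 3.
Check: 10*0 + 2*3 = 6 = 6 ✓

Step 3: Write the general solution.
u = 0 + (2/2)t = 0 + 1t
v = 3 - (10/2)t = 3 - 5t
for any integer t.

u = 0 + 1t, v = 3 - 5t for integer t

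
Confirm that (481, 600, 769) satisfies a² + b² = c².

Compute a² + b² = 481² + 600² = 231361 + 360000 = 591361
Compute c² = 769² = 591361
Since 591361 = 591361, confirmed.

Yes, it is a Pythagorean triple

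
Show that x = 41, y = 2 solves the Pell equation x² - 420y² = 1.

Compute x² = 41² = 1681
Compute 420y² = 420·2² = 420·4 = 1680
x² - 420y² = 1681 - 1680 = 1
Since this equals 1, (41, 2) is a solution.

Yes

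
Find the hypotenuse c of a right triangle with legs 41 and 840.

c² = a² + b² = 41² + 840² = 1681 + 705600 = 707281
c = 841

841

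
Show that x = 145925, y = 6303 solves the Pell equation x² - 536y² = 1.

Compute x² = 145925² = 21294105625
Compute 536y² = 536·6303² = 536·39727809 = 21294105624
x² - 536y² = 21294105625 - 21294105624 = 1
Since this equals 1, (145925, 6303) is a solution.

Yes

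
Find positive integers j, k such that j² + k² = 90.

Search for j with 90 - j² a perfect square.
j = 3: 90 - 3² = 90 - 9 = 81 = 9² ✓
So j = 3, k = 9.

j = 3, k = 9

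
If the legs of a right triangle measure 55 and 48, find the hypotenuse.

c² = a² + b² = 55² + 48² = 3025 + 2304 = 5329
c = 73

73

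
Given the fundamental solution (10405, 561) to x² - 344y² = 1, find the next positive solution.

Solutions to x² - Dy² = 1 are generated by powers of (x₀ + y₀√D).
The next solution satisfies x₁ + y₁√344 = (x₀ + y₀√344)², giving:
x₁ = x₀² + 344y₀² = 10405² + 344·561² = 108264025 + 108264024 = 216528049
y₁ = 2x₀y₀ = 2·10405·561 = 11674410

Verify: 216528049² - 344·11674410² = 46884396003746401 - 46884396003746400 = 1 ✓

x = 216528049, y = 11674410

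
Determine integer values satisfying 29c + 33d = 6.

Step 1: Check solvability.
gcd(29, 33) = 1
Since 1 divides 6, solutions exist.

Step 2: Apply extended Euclidean algorithm to find gcd.
We find integers such that 29*x0 + 33*y0 = 1

Step 3: Scale the particular solution.
Multiply by 6/1 = 6:
c = 48, d = -42

Step 4: Verify.
29*(48) + 33*(-42) = 6 = 6 ✓

c = 48, d = -42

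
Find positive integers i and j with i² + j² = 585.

We need to find integers i, j > 0 such that i² + j² = 585.
Trying i = 3: j² = 585 - 3² = 585 - 9 = 576
j = 24
Check: 3² + 24² = 9 + 576 = 585 ✓

585 = 3² + 24²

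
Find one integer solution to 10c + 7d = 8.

Step 1: Check solvability.
gcd(10, 7) = 1
Since 1 divides 8, solutions exist.

Step 2: Apply extended Euclidean algorithm to find gcd.
We find integers such that 10*x0 + 7*y0 = 1

Step 3: Scale the particular solution.
Multiply by 8/1 = 8:
c = -16, d = 24

Step 4: Verify.
10*(-16) + 7*(24) = 8 = 8 ✓

c = -16, d = 24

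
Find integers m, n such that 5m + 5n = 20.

Step 1: Check solvability.
gcd(5, 5) = 5
Since 5 divides 20, solutions exist.

Step 2: Apply extended Euclidean algorithm to find gcd.
We find integers such that 5*x0 + 5*y0 = 5

Step 3: Scale the particular solution.
Multiply by 20/5 = 4:
m = 0, n = 4

Step 4: Verify.
5*(0) + 5*(4) = 20 = 20 ✓

m = 0, n = 4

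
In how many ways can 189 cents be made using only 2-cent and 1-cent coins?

We need non-negative integers (x, y) with 2x + 1y = 189.
For each x from 0 to 94, check if (189 - 2x) is a non-negative multiple of 1.
Solutions (x, y): (0,189), (1,187), (2,185), (3,183), ...
Count: 95

95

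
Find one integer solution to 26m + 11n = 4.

Step 1: Check solvability.
gcd(26, 11) = 1
Since 1 divides 4, solutions exist.

Step 2: Apply extended Euclidean algorithm to find gcd.
We find integers such that 26*x0 + 11*y0 = 1

Step 3: Scale the particular solution.
Multiply by 4/1 = 4:
m = 12, n = -28

Step 4: Verify.
26*(12) + 11*(-28) = 4 = 4 ✓

m = 12, n = -28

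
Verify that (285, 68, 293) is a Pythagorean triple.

Compute a² + b²:
285² + 68² = 81225 + 4624 = 85849
Compute c²:
293² = 85849
Since 85849 = 85849, it is a Pythagorean triple.

Yes, it is a Pythagorean triple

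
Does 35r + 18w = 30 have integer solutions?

Step 1: Compute gcd(35, 18).
gcd(35, 18) = 1

Step 2: Check divisibility.
Does 1 divide 30? 30 = 1 x 30, so yes.

By the theorem on linear Diophantine equations, 35r + 18w = 30 has integer solutions if and only if gcd(35, 18) divides 30. Since 1 | 30, solutions exist.

Yes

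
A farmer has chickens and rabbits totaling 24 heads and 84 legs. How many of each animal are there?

Let c = chickens, r = rabbits.
Heads: c + r = 24
Legs: 2c + 4r = 84
From the first equation, c = 24 - r. Substitute:
2(24 - r) + 4r = 84
48 + 2r = 84
r = (84 - 48)/2 = 18
c = 24 - 18 = 6

Chickens: 6, Rabbits: 18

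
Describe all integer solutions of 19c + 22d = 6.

Step 1: Compute gcd(19, 22) = 1.
Since 1 divides 6, solutions exist.

Step 2: Find a particular solution using extended Euclidean algorithm.
We get c₀ = 42, d₀ = -36.
Check: 19*42 + 22*-36 = 6 = 6 ✓

Step 3: Write the general solution.
c = 42 + (22/1)t = 42 + 22t
d = -36 - (19/1)t = -36 - 19t
for any integer t.

c = 42 + 22t, d = -36 - 19t for integer t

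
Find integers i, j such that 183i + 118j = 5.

Step 1: Check solvability.
gcd(183, 118) = 1
Since 1 divides 5, solutions exist.

Step 2: Apply extended Euclidean algorithm to find gcd.
We find integers such that 183*x0 + 118*y0 = 1

Step 3: Scale the particular solution.
Multiply by 5/1 = 5:
i = -245, j = 380

Step 4: Verify.
183*(-245) + 118*(380) = 5 = 5 ✓

i = -245, j = 380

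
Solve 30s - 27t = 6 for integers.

Step 1: Check solvability.
gcd(30, 27) = 3
Since 3 divides 6, solutions exist.

Step 2: Apply extended Euclidean algorithm to find gcd.
We find integers such that 30*x0 + 27*y0 = 3

Step 3: Scale the particular solution.
Multiply by 6/3 = 2:
s = 2, t = 2

Step 4: Verify.
30*(2) - 27*(2) = 6 = 6 ✓

s = 2, t = 2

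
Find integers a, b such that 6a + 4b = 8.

Step 1: Check solvability.
gcd(6, 4) = 2
Since 2 divides 8, solutions exist.

Step 2: Apply extended Euclidean algorithm to find gcd.
We find integers such that 6*x0 + 4*y0 = 2

Step 3: Scale the particular solution.
Multiply by 8/2 = 4:
a = 4, b = -4

Step 4: Verify.
6*(4) + 4*(-4) = 8 = 8 ✓

a = 4, b = -4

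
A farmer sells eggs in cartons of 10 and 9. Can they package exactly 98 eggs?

We need non-negative a, b with 10a + 9b = 98.
gcd(10, 9) = 1 divides 98.
Try a = 8: 9b = 98 - 80 = 18, so b = 2.
One way: 8 cartons of 10 and 2 cartons of 9.

Yes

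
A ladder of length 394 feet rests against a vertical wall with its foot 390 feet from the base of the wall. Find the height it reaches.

The ladder, wall, and ground form a right triangle with hypotenuse 394 and one leg 390.
By the Pythagorean theorem: h² = 394² - 390² = 155236 - 152100 = 3136
h = √3136 = 56 feet

56 feet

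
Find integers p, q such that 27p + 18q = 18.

Step 1: Check solvability.
gcd(27, 18) = 9
Since 9 divides 18, solutions exist.

Step 2: Apply extended Euclidean algorithm to find gcd.
We find integers such that 27*x0 + 18*y0 = 9

Step 3: Scale the particular solution.
Multiply by 18/9 = 2:
p = 2, q = -2

Step 4: Verify.
27*(2) + 18*(-2) = 18 = 18 ✓

p = 2, q = -2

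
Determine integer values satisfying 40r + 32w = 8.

Step 1: Check solvability.
gcd(40, 32) = 8
Since 8 divides 8, solutions exist.

Step 2: Apply extended Euclidean algorithm to find gcd.
We find integers such that 40*x0 + 32*y0 = 8

Step 3: Scale the particular solution.
Multiply by 8/8 = 1:
r = 1, w = -1

Step 4: Verify.
40*(1) + 32*(-1) = 8 = 8 ✓

r = 1, w = -1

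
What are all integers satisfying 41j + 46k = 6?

Step 1: Compute gcd(41, 46) = 1.
Since 1 divides 6, solutions exist.

Step 2: Find a particular solution using extended Euclidean algorithm.
We get j₀ = 54, k₀ = -48.
Check: 41*54 + 46*-48 = 6 = 6 ✓

Step 3: Write the general solution.
j = 54 + (46/1)t = 54 + 46t
k = -48 - (41/1)t = -48 - 41t
for any integer t.

j = 54 + 46t, k = -48 - 41t for integer t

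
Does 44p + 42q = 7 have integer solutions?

Step 1: Compute gcd(44, 42).
gcd(44, 42) = 2

Step 2: Check divisibility.
Does 2 divide 7? 7 = 2 x 3 + 1, so no.

By the theorem on linear Diophantine equations, 44p + 42q = 7 has integer solutions if and only if gcd(44, 42) divides 7. Since 2 does not divide 7, no solutions exist.

No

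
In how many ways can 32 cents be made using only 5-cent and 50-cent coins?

We need non-negative integers (x, y) with 5x + 50y = 32.
For each x from 0 to 6, check if (32 - 5x) is a non-negative multiple of 50.
Solutions (x, y): none
Count: 0

0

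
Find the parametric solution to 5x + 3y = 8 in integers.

Step 1: Compute gcd(5, 3) = 1.
Since 1 divides 8, solutions exist.

Step 2: Find a particular solution using extended Euclidean algorithm.
We get x₀ = -8, y₀ = 16.
Check: 5*-8 + 3*16 = 8 = 8 ✓

Step 3: Write the general solution.
x = -8 + (3/1)t = -8 + 3t
y = 16 - (5/1)t = 16 - 5t
for any integer t.

x = -8 + 3t, y = 16 - 5t for integer t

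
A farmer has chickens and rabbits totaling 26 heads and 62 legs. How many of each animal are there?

Let c = chickens, r = rabbits.
Heads: c + r = 26
Legs: 2c + 4r = 62
From the first equation, c = 26 - r. Substitute:
2(26 - r) + 4r = 62
52 + 2r = 62
r = (62 - 52)/2 = 5
c = 26 - 5 = 21

Chickens: 21, Rabbits: 5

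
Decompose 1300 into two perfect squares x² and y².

We need to find integers x, y > 0 such that x² + y² = 1300.
Trying x = 2: y² = 1300 - 2² = 1300 - 4 = 1296
y = 36
Check: 2² + 36² = 4 + 1296 = 1300 ✓

1300 = 2² + 36²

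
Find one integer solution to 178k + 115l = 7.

Step 1: Check solvability.
gcd(178, 115) = 1
Since 1 divides 7, solutions exist.

Step 2: Apply extended Euclidean algorithm to find gcd.
We find integers such that 178*x0 + 115*y0 = 1

Step 3: Scale the particular solution.
Multiply by 7/1 = 7:
k = 294, l = -455

Step 4: Verify.
178*(294) + 115*(-455) = 7 = 7 ✓

k = 294, l = -455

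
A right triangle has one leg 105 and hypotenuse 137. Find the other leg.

b² = c² - a² = 18769 - 11025 = 7744
b = 88

88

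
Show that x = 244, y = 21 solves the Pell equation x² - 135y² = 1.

Compute x² = 244² = 59536
Compute 135y² = 135·21² = 135·441 = 59535
x² - 135y² = 59536 - 59535 = 1
Since this equals 1, (244, 21) is a solution.

Yes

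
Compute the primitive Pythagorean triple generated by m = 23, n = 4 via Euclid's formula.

a = m² - n² = 529 - 16 = 513
b = 2mn = 2·23·4 = 184
c = m² + n² = 529 + 16 = 545
Verify: 513² + 184² = 263169 + 33856 = 297025 = 545² ✓

(513, 184, 545)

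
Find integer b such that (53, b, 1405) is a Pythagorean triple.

b² = c² - a² = 1405² - 53² = 1974025 - 2809 = 1971216
b = sqrt(1971216) = 1404

1404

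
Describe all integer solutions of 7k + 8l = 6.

Step 1: Compute gcd(7, 8) = 1.
Since 1 divides 6, solutions exist.

Step 2: Find a particular solution using extended Euclidean algorithm.
We get k₀ = -6, l₀ = 6.
Check: 7*-6 + 8*6 = 6 = 6 ✓

Step 3: Write the general solution.
k = -6 + (8/1)t = -6 + 8t
l = 6 - (7/1)t = 6 - 7t
for any integer t.

k = -6 + 8t, l = 6 - 7t for integer t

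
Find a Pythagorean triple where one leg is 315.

We need the other leg and hypotenuse such that 315² + x² = c².
Take x = 264, c = 411: 315² + 264² = 99225 + 69696 = 168921 = 411² ✓
Triple: (315, 264, 411)

(315, 264, 411)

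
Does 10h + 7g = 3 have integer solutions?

Step 1: Compute gcd(10, 7).
gcd(10, 7) = 1

Step 2: Check divisibility.
Does 1 divide 3? 3 = 1 x 3, so yes.

By the theorem on linear Diophantine equations, 10h + 7g = 3 has integer solutions if and only if gcd(10, 7) divides 3. Since 1 | 3, solutions exist.

Yes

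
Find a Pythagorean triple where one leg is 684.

We need the other leg and hypotenuse such that 684² + x² = c².
Take x = 37, c = 685: 684² + 37² = 467856 + 1369 = 469225 = 685² ✓
Triple: (37, 684, 685)

(37, 684, 685)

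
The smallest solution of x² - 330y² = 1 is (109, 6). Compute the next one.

Solutions to x² - Dy² = 1 are generated by powers of (x₀ + y₀√D).
The next solution satisfies x₁ + y₁√330 = (x₀ + y₀√330)², giving:
x₁ = x₀² + 330y₀² = 109² + 330·6² = 11881 + 11880 = 23761
y₁ = 2x₀y₀ = 2·109·6 = 1308

Verify: 23761² - 330·1308² = 564585121 - 564585120 = 1 ✓

x = 23761, y = 1308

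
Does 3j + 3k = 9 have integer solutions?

Step 1: Compute gcd(3, 3).
gcd(3, 3) = 3

Step 2: Check divisibility.
Does 3 divide 9? 9 = 3 x 3, so yes.

By the theorem on linear Diophantine equations, 3j + 3k = 9 has integer solutions if and only if gcd(3, 3) divides 9. Since 3 | 9, solutions exist.

Yes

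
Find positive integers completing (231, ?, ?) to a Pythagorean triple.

We need the other leg and hypotenuse such that 231² + x² = c².
Take x = 520, c = 569: 231² + 520² = 53361 + 270400 = 323761 = 569² ✓
Triple: (231, 520, 569)

(231, 520, 569)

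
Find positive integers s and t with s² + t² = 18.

We need to find integers s, t > 0 such that s² + t² = 18.
Trying s = 3: t² = 18 - 3² = 18 - 9 = 9
t = 3
Check: 3² + 3² = 9 + 9 = 18 ✓

18 = 3² + 3²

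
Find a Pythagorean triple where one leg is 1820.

We need the other leg and hypotenuse such that 1820² + x² = c².
Take x = 2112, c = 2788: 1820² + 2112² = 3312400 + 4460544 = 7772944 = 2788² ✓
Triple: (1820, 2112, 2788)

(1820, 2112, 2788)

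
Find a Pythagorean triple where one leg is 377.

We need the other leg and hypotenuse such that 377² + x² = c².
Take x = 336, c = 505: 377² + 336² = 142129 + 112896 = 255025 = 505² ✓
Triple: (377, 336, 505)

(377, 336, 505)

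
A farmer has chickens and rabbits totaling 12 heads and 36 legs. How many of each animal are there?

Let c = chickens, r = rabbits.
Heads: c + r = 12
Legs: 2c + 4r = 36
From the first equation, c = 12 - r. Substitute:
2(12 - r) + 4r = 36
24 + 2r = 36
r = (36 - 24)/2 = 6
c = 12 - 6 = 6

Chickens: 6, Rabbits: 6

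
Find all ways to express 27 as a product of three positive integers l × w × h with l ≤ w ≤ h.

Iterate l from 1 to ⌊27^(1/3)⌋. For each l dividing 27, iterate w ≥ l with w dividing 27/l, and set h = 27/(l·w).
Triples found (3): (1×1×27), (1×3×9), (3×3×3)

(1×1×27), (1×3×9), (3×3×3)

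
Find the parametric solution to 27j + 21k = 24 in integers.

Step 1: Compute gcd(27, 21) = 3.
Since 3 divides 24, solutions exist.

Step 2: Find a particular solution using extended Euclidean algorithm.
We get j₀ = -24, k₀ = 32.
Check: 27*-24 + 21*32 = 24 = 24 ✓

Step 3: Write the general solution.
j = -24 + (21/3)t = -24 + 7t
k = 32 - (27/3)t = 32 - 9t
for any integer t.

j = -24 + 7t, k = 32 - 9t for integer t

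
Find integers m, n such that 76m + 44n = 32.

Step 1: Check solvability.
gcd(76, 44) = 4
Since 4 divides 32, solutions exist.

Step 2: Apply extended Euclidean algorithm to find gcd.
We find integers such that 76*x0 + 44*y0 = 4

Step 3: Scale the particular solution.
Multiply by 32/4 = 8:
m = -32, n = 56

Step 4: Verify.
76*(-32) + 44*(56) = 32 = 32 ✓

m = -32, n = 56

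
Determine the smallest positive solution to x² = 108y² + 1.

We seek the smallest positive integers (x, y) with x² - 108y² = 1, i.e., x² = 108y² + 1.
Try successive y values:
y = 1: x² = 108·1² + 1 = 109, not a perfect square
y = 2: x² = 108·2² + 1 = 433, not a perfect square
y = 3: x² = 108·3² + 1 = 973, not a perfect square
... continuing the search (or via continued fractions) ...
y = 130: x² = 108·130² + 1 = 1825201, x = 1351 ✓

Verify: 1351² - 108·130² = 1825201 - 1825200 = 1 ✓

x = 1351, y = 130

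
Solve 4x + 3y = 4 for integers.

Step 1: Check solvability.
gcd(4, 3) = 1
Since 1 divides 4, solutions exist.

Step 2: Apply extended Euclidean algorithm to find gcd.
We find integers such that 4*x0 + 3*y0 = 1

Step 3: Scale the particular solution.
Multiply by 4/1 = 4:
x = 4, y = -4

Step 4: Verify.
4*(4) + 3*(-4) = 4 = 4 ✓

x = 4, y = -4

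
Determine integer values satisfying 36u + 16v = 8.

Step 1: Check solvability.
gcd(36, 16) = 4
Since 4 divides 8, solutions exist.

Step 2: Apply extended Euclidean algorithm to find gcd.
We find integers such that 36*x0 + 16*y0 = 4

Step 3: Scale the particular solution.
Multiply by 8/4 = 2:
u = 2, v = -4

Step 4: Verify.
36*(2) + 16*(-4) = 8 = 8 ✓

u = 2, v = -4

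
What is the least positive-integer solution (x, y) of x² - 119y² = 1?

We seek the smallest positive integers (x, y) with x² - 119y² = 1, i.e., x² = 119y² + 1.
Try successive y values:
y = 1: x² = 119·1² + 1 = 120, not a perfect square
y = 2: x² = 119·2² + 1 = 477, not a perfect square
y = 3: x² = 119·3² + 1 = 1072, not a perfect square
... continuing the search (or via continued fractions) ...
y = 11: x² = 119·11² + 1 = 14400, x = 120 ✓

Verify: 120² - 119·11² = 14400 - 14399 = 1 ✓

x = 120, y = 11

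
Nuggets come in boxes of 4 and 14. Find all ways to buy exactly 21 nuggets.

We need non-negative integers (x, y) with 4x + 14y = 21.
For each x in 0..5, check if 21 - 4x is a non-negative multiple of 14.
No x yields an integer y ≥ 0.

No solution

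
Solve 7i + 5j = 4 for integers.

Step 1: Check solvability.
gcd(7, 5) = 1
Since 1 divides 4, solutions exist.

Step 2: Apply extended Euclidean algorithm to find gcd.
We find integers such that 7*x0 + 5*y0 = 1

Step 3: Scale the particular solution.
Multiply by 4/1 = 4:
i = -8, j = 12

Step 4: Verify.
7*(-8) + 5*(12) = 4 = 4 ✓

i = -8, j = 12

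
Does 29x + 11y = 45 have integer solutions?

Step 1: Compute gcd(29, 11).
gcd(29, 11) = 1

Step 2: Check divisibility.
Does 1 divide 45? 45 = 1 x 45, so yes.

By the theorem on linear Diophantine equations, 29x + 11y = 45 has integer solutions if and only if gcd(29, 11) divides 45. Since 1 | 45, solutions exist.

Yes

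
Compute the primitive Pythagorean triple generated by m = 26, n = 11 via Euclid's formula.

a = m² - n² = 26² - 11² = 676 - 121 = 555
b = 2mn = 2·26·11 = 572
c = m² + n² = 676 + 121 = 797
Verify: 555² + 572² = 308025 + 327184 = 635209 = 797² ✓

(555, 572, 797)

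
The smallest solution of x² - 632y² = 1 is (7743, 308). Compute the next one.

Solutions to x² - Dy² = 1 are generated by powers of (x₀ + y₀√D).
The next solution satisfies x₁ + y₁√632 = (x₀ + y₀√632)², giving:
x₁ = x₀² + 632y₀² = 7743² + 632·308² = 59954049 + 59954048 = 119908097
y₁ = 2x₀y₀ = 2·7743·308 = 4769688

Verify: 119908097² - 632·4769688² = 14377951726161409 - 14377951726161408 = 1 ✓

x = 119908097, y = 4769688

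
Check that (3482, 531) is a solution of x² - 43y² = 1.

Compute x² = 3482² = 12124324
Compute 43y² = 43·531² = 43·281961 = 12124323
x² - 43y² = 12124324 - 12124323 = 1
Since this equals 1, (3482, 531) is a solution.

Yes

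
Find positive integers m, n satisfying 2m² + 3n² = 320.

Try small values of m and check whether (320 - 2m²)/3 is a perfect square.
m = 8: 2·8² = 128, so 3n² = 320 - 128 = 192, giving n² = 64, n = 8.
Check: 2·8² + 3·8² = 128 + 192 = 320 ✓

m = 8, n = 8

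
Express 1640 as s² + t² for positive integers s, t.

We need to find integers s, t > 0 such that s² + t² = 1640.
Trying s = 14: t² = 1640 - 14² = 1640 - 196 = 1444
t = 38
Check: 14² + 38² = 196 + 1444 = 1640 ✓

1640 = 14² + 38²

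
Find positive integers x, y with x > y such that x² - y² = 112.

Factor: x² - y² = (x+y)(x-y) = 112.
We need two factors of 112 with the same parity.
Use x+y = 56 and x-y = 2 (product 56·2 = 112).
Adding: 2x = 58, so x = 29.
Subtracting: 2y = 54, so y = 27.
Check: 29² - 27² = 841 - 729 = 112 ✓

x = 29, y = 27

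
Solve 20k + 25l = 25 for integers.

Step 1: Check solvability.
gcd(20, 25) = 5
Since 5 divides 25, solutions exist.

Step 2: Apply extended Euclidean algorithm to find gcd.
We find integers such that 20*x0 + 25*y0 = 5

Step 3: Scale the particular solution.
Multiply by 25/5 = 5:
k = -5, l = 5

Step 4: Verify.
20*(-5) + 25*(5) = 25 = 25 ✓

k = -5, l = 5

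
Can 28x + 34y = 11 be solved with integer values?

Step 1: Compute gcd(28, 34).
gcd(28, 34) = 2

Step 2: Check divisibility.
Does 2 divide 11? 11 = 2 x 5 + 1, so no.

By the theorem on linear Diophantine equations, 28x + 34y = 11 has integer solutions if and only if gcd(28, 34) divides 11. Since 2 does not divide 11, no solutions exist.

No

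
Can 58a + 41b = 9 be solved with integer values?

Step 1: Compute gcd(58, 41).
gcd(58, 41) = 1

Step 2: Check divisibility.
Does 1 divide 9? 9 = 1 x 9, so yes.

By the theorem on linear Diophantine equations, 58a + 41b = 9 has integer solutions if and only if gcd(58, 41) divides 9. Since 1 | 9, solutions exist.

Yes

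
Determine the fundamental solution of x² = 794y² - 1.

We need x² = 794y² - 1. Try successive y:
y = 1: x² = 794·1² - 1 = 793, not a perfect square
y = 2: x² = 794·2² - 1 = 3175, not a perfect square
y = 3: x² = 794·3² - 1 = 7145, not a perfect square
...
y = 1073: x² = 794·1073² - 1 = 914155225 = 30235² ✓
Check: 30235² - 794·1073² = 914155225 - 914155226 = -1 ✓

x = 30235, y = 1073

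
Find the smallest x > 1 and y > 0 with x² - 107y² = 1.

We seek the smallest positive integers (x, y) with x² - 107y² = 1, i.e., x² = 107y² + 1.
Try successive y values:
y = 1: x² = 107·1² + 1 = 108, not a perfect square
y = 2: x² = 107·2² + 1 = 429, not a perfect square
y = 3: x² = 107·3² + 1 = 964, not a perfect square
... continuing the search (or via continued fractions) ...
y = 93: x² = 107·93² + 1 = 925444, x = 962 ✓

Verify: 962² - 107·93² = 925444 - 925443 = 1 ✓

x = 962, y = 93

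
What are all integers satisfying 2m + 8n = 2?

Step 1: Compute gcd(2, 8) = 2.
Since 2 divides 2, solutions exist.

Step 2: Find a particular solution using extended Euclidean algorithm.
We get m₀ = 1, n₀ = 0.
Check: 2*1 + 8*0 = 2 = 2 ✓

Step 3: Write the general solution.
m = 1 + (8/2)t = 1 + 4t
n = 0 - (2/2)t = 0 - 1t
for any integer t.

m = 1 + 4t, n = 0 - 1t for integer t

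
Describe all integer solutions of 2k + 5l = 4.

Step 1: Compute gcd(2, 5) = 1.
Since 1 divides 4, solutions exist.

Step 2: Find a particular solution using extended Euclidean algorithm.
We get k₀ = -8, l₀ = 4.
Check: 2*-8 + 5*4 = 4 = 4 ✓

Step 3: Write the general solution.
k = -8 + (5/1)t = -8 + 5t
l = 4 - (2/1)t = 4 - 2t
for any integer t.

k = -8 + 5t, l = 4 - 2t for integer t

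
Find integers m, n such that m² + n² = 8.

We need to find integers m, n > 0 such that m² + n² = 8.
Trying m = 2: n² = 8 - 2² = 8 - 4 = 4
n = 2
Check: 2² + 2² = 4 + 4 = 8 ✓

8 = 2² + 2²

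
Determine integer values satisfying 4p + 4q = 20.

Step 1: Check solvability.
gcd(4, 4) = 4
Since 4 divides 20, solutions exist.

Step 2: Apply extended Euclidean algorithm to find gcd.
We find integers such that 4*x0 + 4*y0 = 4

Step 3: Scale the particular solution.
Multiply by 20/4 = 5:
p = 0, q = 5

Step 4: Verify.
4*(0) + 4*(5) = 20 = 20 ✓

p = 0, q = 5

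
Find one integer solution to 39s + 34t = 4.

Step 1: Check solvability.
gcd(39, 34) = 1
Since 1 divides 4, solutions exist.

Step 2: Apply extended Euclidean algorithm to find gcd.
We find integers such that 39*x0 + 34*y0 = 1

Step 3: Scale the particular solution.
Multiply by 4/1 = 4:
s = 28, t = -32

Step 4: Verify.
39*(28) + 34*(-32) = 4 = 4 ✓

s = 28, t = -32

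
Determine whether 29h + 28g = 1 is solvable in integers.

Step 1: Compute gcd(29, 28).
gcd(29, 28) = 1

Step 2: Check divisibility.
Does 1 divide 1? 1 = 1 x 1, so yes.

By the theorem on linear Diophantine equations, 29h + 28g = 1 has integer solutions if and only if gcd(29, 28) divides 1. Since 1 | 1, solutions exist.

Yes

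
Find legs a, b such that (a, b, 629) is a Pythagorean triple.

We need a² + b² = 629² = 395641.
Trying: 429² + 460² = 184041 + 211600 = 395641 ✓

(429, 460, 629)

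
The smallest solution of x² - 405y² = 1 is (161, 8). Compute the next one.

Solutions to x² - Dy² = 1 are generated by powers of (x₀ + y₀√D).
The next solution satisfies x₁ + y₁√405 = (x₀ + y₀√405)², giving:
x₁ = x₀² + 405y₀² = 161² + 405·8² = 25921 + 25920 = 51841
y₁ = 2x₀y₀ = 2·161·8 = 2576

Verify: 51841² - 405·2576² = 2687489281 - 2687489280 = 1 ✓

x = 51841, y = 2576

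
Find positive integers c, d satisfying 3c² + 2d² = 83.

Try small values of c and check whether (83 - 3c²)/2 is a perfect square.
c = 5: 3·5² = 75, so 2d² = 83 - 75 = 8, giving d² = 4, d = 2.
Check: 3·5² + 2·2² = 75 + 8 = 83 ✓

c = 5, d = 2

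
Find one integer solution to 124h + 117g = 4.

Step 1: Check solvability.
gcd(124, 117) = 1
Since 1 divides 4, solutions exist.

Step 2: Apply extended Euclidean algorithm to find gcd.
We find integers such that 124*x0 + 117*y0 = 1

Step 3: Scale the particular solution.
Multiply by 4/1 = 4:
h = -200, g = 212

Step 4: Verify.
124*(-200) + 117*(212) = 4 = 4 ✓

h = -200, g = 212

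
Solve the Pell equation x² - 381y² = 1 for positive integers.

We seek the smallest positive integers (x, y) with x² - 381y² = 1, i.e., x² = 381y² + 1.
Try successive y values:
y = 1: x² = 381·1² + 1 = 382, not a perfect square
y = 2: x² = 381·2² + 1 = 1525, not a perfect square
y = 3: x² = 381·3² + 1 = 3430, not a perfect square
... continuing the search (or via continued fractions) ...
y = 52: x² = 381·52² + 1 = 1030225, x = 1015 ✓

Verify: 1015² - 381·52² = 1030225 - 1030224 = 1 ✓

x = 1015, y = 52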